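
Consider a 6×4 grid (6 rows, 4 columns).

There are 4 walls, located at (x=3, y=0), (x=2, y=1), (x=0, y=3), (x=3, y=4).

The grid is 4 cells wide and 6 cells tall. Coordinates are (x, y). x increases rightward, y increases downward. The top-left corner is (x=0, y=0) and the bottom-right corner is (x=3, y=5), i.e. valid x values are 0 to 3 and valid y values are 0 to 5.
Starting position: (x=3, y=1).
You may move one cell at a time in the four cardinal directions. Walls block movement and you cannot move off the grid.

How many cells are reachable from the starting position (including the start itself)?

Answer: Reachable cells: 20

Derivation:
BFS flood-fill from (x=3, y=1):
  Distance 0: (x=3, y=1)
  Distance 1: (x=3, y=2)
  Distance 2: (x=2, y=2), (x=3, y=3)
  Distance 3: (x=1, y=2), (x=2, y=3)
  Distance 4: (x=1, y=1), (x=0, y=2), (x=1, y=3), (x=2, y=4)
  Distance 5: (x=1, y=0), (x=0, y=1), (x=1, y=4), (x=2, y=5)
  Distance 6: (x=0, y=0), (x=2, y=0), (x=0, y=4), (x=1, y=5), (x=3, y=5)
  Distance 7: (x=0, y=5)
Total reachable: 20 (grid has 20 open cells total)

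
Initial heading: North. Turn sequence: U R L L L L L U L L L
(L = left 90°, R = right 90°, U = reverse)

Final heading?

Start: North
  U (U-turn (180°)) -> South
  R (right (90° clockwise)) -> West
  L (left (90° counter-clockwise)) -> South
  L (left (90° counter-clockwise)) -> East
  L (left (90° counter-clockwise)) -> North
  L (left (90° counter-clockwise)) -> West
  L (left (90° counter-clockwise)) -> South
  U (U-turn (180°)) -> North
  L (left (90° counter-clockwise)) -> West
  L (left (90° counter-clockwise)) -> South
  L (left (90° counter-clockwise)) -> East
Final: East

Answer: Final heading: East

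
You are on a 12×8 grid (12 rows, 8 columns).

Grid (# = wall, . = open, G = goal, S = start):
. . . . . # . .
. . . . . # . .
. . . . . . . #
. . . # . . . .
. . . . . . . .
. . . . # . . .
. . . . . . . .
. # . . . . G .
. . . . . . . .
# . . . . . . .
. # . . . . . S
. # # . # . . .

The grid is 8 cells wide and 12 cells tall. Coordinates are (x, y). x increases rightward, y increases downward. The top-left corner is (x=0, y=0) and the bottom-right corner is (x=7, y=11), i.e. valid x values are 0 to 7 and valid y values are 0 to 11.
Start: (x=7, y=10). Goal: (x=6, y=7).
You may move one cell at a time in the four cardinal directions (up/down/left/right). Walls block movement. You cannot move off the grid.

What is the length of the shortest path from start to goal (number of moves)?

Answer: Shortest path length: 4

Derivation:
BFS from (x=7, y=10) until reaching (x=6, y=7):
  Distance 0: (x=7, y=10)
  Distance 1: (x=7, y=9), (x=6, y=10), (x=7, y=11)
  Distance 2: (x=7, y=8), (x=6, y=9), (x=5, y=10), (x=6, y=11)
  Distance 3: (x=7, y=7), (x=6, y=8), (x=5, y=9), (x=4, y=10), (x=5, y=11)
  Distance 4: (x=7, y=6), (x=6, y=7), (x=5, y=8), (x=4, y=9), (x=3, y=10)  <- goal reached here
One shortest path (4 moves): (x=7, y=10) -> (x=6, y=10) -> (x=6, y=9) -> (x=6, y=8) -> (x=6, y=7)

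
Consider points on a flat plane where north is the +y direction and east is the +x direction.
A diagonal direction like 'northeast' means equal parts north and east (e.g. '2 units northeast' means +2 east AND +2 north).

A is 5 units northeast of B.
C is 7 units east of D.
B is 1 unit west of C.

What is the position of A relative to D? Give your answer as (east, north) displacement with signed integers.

Place D at the origin (east=0, north=0).
  C is 7 units east of D: delta (east=+7, north=+0); C at (east=7, north=0).
  B is 1 unit west of C: delta (east=-1, north=+0); B at (east=6, north=0).
  A is 5 units northeast of B: delta (east=+5, north=+5); A at (east=11, north=5).
Therefore A relative to D: (east=11, north=5).

Answer: A is at (east=11, north=5) relative to D.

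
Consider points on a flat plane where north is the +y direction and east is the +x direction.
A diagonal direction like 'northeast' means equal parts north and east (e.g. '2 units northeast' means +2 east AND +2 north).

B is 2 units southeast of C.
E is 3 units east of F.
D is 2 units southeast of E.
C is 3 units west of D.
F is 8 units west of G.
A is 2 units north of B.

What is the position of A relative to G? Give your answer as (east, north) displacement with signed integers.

Place G at the origin (east=0, north=0).
  F is 8 units west of G: delta (east=-8, north=+0); F at (east=-8, north=0).
  E is 3 units east of F: delta (east=+3, north=+0); E at (east=-5, north=0).
  D is 2 units southeast of E: delta (east=+2, north=-2); D at (east=-3, north=-2).
  C is 3 units west of D: delta (east=-3, north=+0); C at (east=-6, north=-2).
  B is 2 units southeast of C: delta (east=+2, north=-2); B at (east=-4, north=-4).
  A is 2 units north of B: delta (east=+0, north=+2); A at (east=-4, north=-2).
Therefore A relative to G: (east=-4, north=-2).

Answer: A is at (east=-4, north=-2) relative to G.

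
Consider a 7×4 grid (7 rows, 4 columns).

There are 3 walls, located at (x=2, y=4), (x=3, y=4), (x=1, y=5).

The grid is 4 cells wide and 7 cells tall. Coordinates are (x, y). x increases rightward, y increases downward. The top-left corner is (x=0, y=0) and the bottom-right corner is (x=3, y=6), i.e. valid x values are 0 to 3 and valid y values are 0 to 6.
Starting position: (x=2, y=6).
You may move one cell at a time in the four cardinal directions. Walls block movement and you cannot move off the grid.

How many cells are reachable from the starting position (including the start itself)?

Answer: Reachable cells: 25

Derivation:
BFS flood-fill from (x=2, y=6):
  Distance 0: (x=2, y=6)
  Distance 1: (x=2, y=5), (x=1, y=6), (x=3, y=6)
  Distance 2: (x=3, y=5), (x=0, y=6)
  Distance 3: (x=0, y=5)
  Distance 4: (x=0, y=4)
  Distance 5: (x=0, y=3), (x=1, y=4)
  Distance 6: (x=0, y=2), (x=1, y=3)
  Distance 7: (x=0, y=1), (x=1, y=2), (x=2, y=3)
  Distance 8: (x=0, y=0), (x=1, y=1), (x=2, y=2), (x=3, y=3)
  Distance 9: (x=1, y=0), (x=2, y=1), (x=3, y=2)
  Distance 10: (x=2, y=0), (x=3, y=1)
  Distance 11: (x=3, y=0)
Total reachable: 25 (grid has 25 open cells total)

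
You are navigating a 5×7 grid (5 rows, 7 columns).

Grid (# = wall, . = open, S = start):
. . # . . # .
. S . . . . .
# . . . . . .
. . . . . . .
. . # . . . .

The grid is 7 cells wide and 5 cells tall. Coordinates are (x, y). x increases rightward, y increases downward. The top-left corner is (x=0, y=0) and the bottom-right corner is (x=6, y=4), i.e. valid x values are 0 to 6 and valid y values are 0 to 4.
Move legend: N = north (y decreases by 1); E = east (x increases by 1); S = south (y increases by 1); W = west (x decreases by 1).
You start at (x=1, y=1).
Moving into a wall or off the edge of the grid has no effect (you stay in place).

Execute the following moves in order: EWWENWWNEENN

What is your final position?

Start: (x=1, y=1)
  E (east): (x=1, y=1) -> (x=2, y=1)
  W (west): (x=2, y=1) -> (x=1, y=1)
  W (west): (x=1, y=1) -> (x=0, y=1)
  E (east): (x=0, y=1) -> (x=1, y=1)
  N (north): (x=1, y=1) -> (x=1, y=0)
  W (west): (x=1, y=0) -> (x=0, y=0)
  W (west): blocked, stay at (x=0, y=0)
  N (north): blocked, stay at (x=0, y=0)
  E (east): (x=0, y=0) -> (x=1, y=0)
  E (east): blocked, stay at (x=1, y=0)
  N (north): blocked, stay at (x=1, y=0)
  N (north): blocked, stay at (x=1, y=0)
Final: (x=1, y=0)

Answer: Final position: (x=1, y=0)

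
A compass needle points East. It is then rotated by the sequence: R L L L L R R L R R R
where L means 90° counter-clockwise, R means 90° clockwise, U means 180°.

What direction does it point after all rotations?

Answer: Final heading: South

Derivation:
Start: East
  R (right (90° clockwise)) -> South
  L (left (90° counter-clockwise)) -> East
  L (left (90° counter-clockwise)) -> North
  L (left (90° counter-clockwise)) -> West
  L (left (90° counter-clockwise)) -> South
  R (right (90° clockwise)) -> West
  R (right (90° clockwise)) -> North
  L (left (90° counter-clockwise)) -> West
  R (right (90° clockwise)) -> North
  R (right (90° clockwise)) -> East
  R (right (90° clockwise)) -> South
Final: South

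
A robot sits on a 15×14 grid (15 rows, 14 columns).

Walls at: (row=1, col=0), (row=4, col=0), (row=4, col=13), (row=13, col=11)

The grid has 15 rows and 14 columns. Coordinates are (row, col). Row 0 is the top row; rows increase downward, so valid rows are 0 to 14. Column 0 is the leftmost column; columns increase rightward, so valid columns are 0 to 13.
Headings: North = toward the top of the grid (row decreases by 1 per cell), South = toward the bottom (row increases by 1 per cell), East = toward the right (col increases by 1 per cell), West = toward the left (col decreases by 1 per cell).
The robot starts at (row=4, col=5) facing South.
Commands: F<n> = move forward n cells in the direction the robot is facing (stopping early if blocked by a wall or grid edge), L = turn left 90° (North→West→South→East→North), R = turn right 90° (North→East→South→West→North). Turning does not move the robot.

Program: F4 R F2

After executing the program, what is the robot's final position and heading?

Start: (row=4, col=5), facing South
  F4: move forward 4, now at (row=8, col=5)
  R: turn right, now facing West
  F2: move forward 2, now at (row=8, col=3)
Final: (row=8, col=3), facing West

Answer: Final position: (row=8, col=3), facing West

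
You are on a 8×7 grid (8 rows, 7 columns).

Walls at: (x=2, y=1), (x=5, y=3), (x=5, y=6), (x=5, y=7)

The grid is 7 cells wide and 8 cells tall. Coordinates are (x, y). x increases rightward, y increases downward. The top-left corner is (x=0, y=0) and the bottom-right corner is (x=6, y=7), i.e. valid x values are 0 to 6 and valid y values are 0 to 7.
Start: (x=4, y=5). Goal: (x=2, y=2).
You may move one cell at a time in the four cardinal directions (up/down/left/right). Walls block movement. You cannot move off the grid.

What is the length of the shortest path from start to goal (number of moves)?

Answer: Shortest path length: 5

Derivation:
BFS from (x=4, y=5) until reaching (x=2, y=2):
  Distance 0: (x=4, y=5)
  Distance 1: (x=4, y=4), (x=3, y=5), (x=5, y=5), (x=4, y=6)
  Distance 2: (x=4, y=3), (x=3, y=4), (x=5, y=4), (x=2, y=5), (x=6, y=5), (x=3, y=6), (x=4, y=7)
  Distance 3: (x=4, y=2), (x=3, y=3), (x=2, y=4), (x=6, y=4), (x=1, y=5), (x=2, y=6), (x=6, y=6), (x=3, y=7)
  Distance 4: (x=4, y=1), (x=3, y=2), (x=5, y=2), (x=2, y=3), (x=6, y=3), (x=1, y=4), (x=0, y=5), (x=1, y=6), (x=2, y=7), (x=6, y=7)
  Distance 5: (x=4, y=0), (x=3, y=1), (x=5, y=1), (x=2, y=2), (x=6, y=2), (x=1, y=3), (x=0, y=4), (x=0, y=6), (x=1, y=7)  <- goal reached here
One shortest path (5 moves): (x=4, y=5) -> (x=3, y=5) -> (x=2, y=5) -> (x=2, y=4) -> (x=2, y=3) -> (x=2, y=2)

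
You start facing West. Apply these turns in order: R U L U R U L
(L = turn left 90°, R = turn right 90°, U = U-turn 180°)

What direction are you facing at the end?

Start: West
  R (right (90° clockwise)) -> North
  U (U-turn (180°)) -> South
  L (left (90° counter-clockwise)) -> East
  U (U-turn (180°)) -> West
  R (right (90° clockwise)) -> North
  U (U-turn (180°)) -> South
  L (left (90° counter-clockwise)) -> East
Final: East

Answer: Final heading: East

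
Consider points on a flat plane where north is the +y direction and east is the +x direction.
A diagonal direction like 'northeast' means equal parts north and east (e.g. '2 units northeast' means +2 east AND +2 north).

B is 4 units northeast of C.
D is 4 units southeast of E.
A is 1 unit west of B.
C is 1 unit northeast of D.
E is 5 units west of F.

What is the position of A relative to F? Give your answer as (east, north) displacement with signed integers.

Answer: A is at (east=3, north=1) relative to F.

Derivation:
Place F at the origin (east=0, north=0).
  E is 5 units west of F: delta (east=-5, north=+0); E at (east=-5, north=0).
  D is 4 units southeast of E: delta (east=+4, north=-4); D at (east=-1, north=-4).
  C is 1 unit northeast of D: delta (east=+1, north=+1); C at (east=0, north=-3).
  B is 4 units northeast of C: delta (east=+4, north=+4); B at (east=4, north=1).
  A is 1 unit west of B: delta (east=-1, north=+0); A at (east=3, north=1).
Therefore A relative to F: (east=3, north=1).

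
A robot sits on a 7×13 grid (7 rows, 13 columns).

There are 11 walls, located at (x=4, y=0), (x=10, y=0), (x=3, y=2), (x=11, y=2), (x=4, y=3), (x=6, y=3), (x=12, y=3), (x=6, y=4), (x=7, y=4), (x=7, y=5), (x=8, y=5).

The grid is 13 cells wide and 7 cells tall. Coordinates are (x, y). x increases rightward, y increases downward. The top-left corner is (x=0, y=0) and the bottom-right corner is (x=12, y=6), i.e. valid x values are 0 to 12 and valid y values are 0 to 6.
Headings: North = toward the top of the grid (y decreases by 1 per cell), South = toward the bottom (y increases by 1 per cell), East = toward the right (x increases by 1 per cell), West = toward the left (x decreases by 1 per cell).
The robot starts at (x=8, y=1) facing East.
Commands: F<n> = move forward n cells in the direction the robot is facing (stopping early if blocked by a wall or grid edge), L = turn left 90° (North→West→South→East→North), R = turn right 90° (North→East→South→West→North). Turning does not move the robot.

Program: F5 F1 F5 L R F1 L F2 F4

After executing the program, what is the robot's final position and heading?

Answer: Final position: (x=12, y=0), facing North

Derivation:
Start: (x=8, y=1), facing East
  F5: move forward 4/5 (blocked), now at (x=12, y=1)
  F1: move forward 0/1 (blocked), now at (x=12, y=1)
  F5: move forward 0/5 (blocked), now at (x=12, y=1)
  L: turn left, now facing North
  R: turn right, now facing East
  F1: move forward 0/1 (blocked), now at (x=12, y=1)
  L: turn left, now facing North
  F2: move forward 1/2 (blocked), now at (x=12, y=0)
  F4: move forward 0/4 (blocked), now at (x=12, y=0)
Final: (x=12, y=0), facing North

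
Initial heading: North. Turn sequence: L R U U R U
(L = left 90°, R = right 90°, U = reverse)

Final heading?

Answer: Final heading: West

Derivation:
Start: North
  L (left (90° counter-clockwise)) -> West
  R (right (90° clockwise)) -> North
  U (U-turn (180°)) -> South
  U (U-turn (180°)) -> North
  R (right (90° clockwise)) -> East
  U (U-turn (180°)) -> West
Final: West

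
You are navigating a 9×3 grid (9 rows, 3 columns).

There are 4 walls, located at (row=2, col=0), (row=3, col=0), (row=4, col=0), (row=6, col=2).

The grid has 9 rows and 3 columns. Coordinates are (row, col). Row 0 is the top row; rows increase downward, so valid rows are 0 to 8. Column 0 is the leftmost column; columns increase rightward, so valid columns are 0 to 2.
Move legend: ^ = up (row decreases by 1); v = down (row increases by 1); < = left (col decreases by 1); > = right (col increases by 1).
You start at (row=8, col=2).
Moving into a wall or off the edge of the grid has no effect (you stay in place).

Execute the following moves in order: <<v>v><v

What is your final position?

Start: (row=8, col=2)
  < (left): (row=8, col=2) -> (row=8, col=1)
  < (left): (row=8, col=1) -> (row=8, col=0)
  v (down): blocked, stay at (row=8, col=0)
  > (right): (row=8, col=0) -> (row=8, col=1)
  v (down): blocked, stay at (row=8, col=1)
  > (right): (row=8, col=1) -> (row=8, col=2)
  < (left): (row=8, col=2) -> (row=8, col=1)
  v (down): blocked, stay at (row=8, col=1)
Final: (row=8, col=1)

Answer: Final position: (row=8, col=1)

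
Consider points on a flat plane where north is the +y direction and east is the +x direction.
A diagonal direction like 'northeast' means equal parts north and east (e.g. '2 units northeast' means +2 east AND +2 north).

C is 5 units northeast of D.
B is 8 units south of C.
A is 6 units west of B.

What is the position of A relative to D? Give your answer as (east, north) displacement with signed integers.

Answer: A is at (east=-1, north=-3) relative to D.

Derivation:
Place D at the origin (east=0, north=0).
  C is 5 units northeast of D: delta (east=+5, north=+5); C at (east=5, north=5).
  B is 8 units south of C: delta (east=+0, north=-8); B at (east=5, north=-3).
  A is 6 units west of B: delta (east=-6, north=+0); A at (east=-1, north=-3).
Therefore A relative to D: (east=-1, north=-3).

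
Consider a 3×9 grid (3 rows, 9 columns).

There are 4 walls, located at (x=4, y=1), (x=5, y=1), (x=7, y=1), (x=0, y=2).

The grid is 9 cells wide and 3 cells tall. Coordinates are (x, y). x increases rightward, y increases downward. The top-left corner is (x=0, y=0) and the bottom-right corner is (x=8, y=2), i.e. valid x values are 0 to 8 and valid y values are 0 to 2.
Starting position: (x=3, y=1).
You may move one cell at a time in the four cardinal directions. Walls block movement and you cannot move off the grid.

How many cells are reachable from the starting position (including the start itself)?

BFS flood-fill from (x=3, y=1):
  Distance 0: (x=3, y=1)
  Distance 1: (x=3, y=0), (x=2, y=1), (x=3, y=2)
  Distance 2: (x=2, y=0), (x=4, y=0), (x=1, y=1), (x=2, y=2), (x=4, y=2)
  Distance 3: (x=1, y=0), (x=5, y=0), (x=0, y=1), (x=1, y=2), (x=5, y=2)
  Distance 4: (x=0, y=0), (x=6, y=0), (x=6, y=2)
  Distance 5: (x=7, y=0), (x=6, y=1), (x=7, y=2)
  Distance 6: (x=8, y=0), (x=8, y=2)
  Distance 7: (x=8, y=1)
Total reachable: 23 (grid has 23 open cells total)

Answer: Reachable cells: 23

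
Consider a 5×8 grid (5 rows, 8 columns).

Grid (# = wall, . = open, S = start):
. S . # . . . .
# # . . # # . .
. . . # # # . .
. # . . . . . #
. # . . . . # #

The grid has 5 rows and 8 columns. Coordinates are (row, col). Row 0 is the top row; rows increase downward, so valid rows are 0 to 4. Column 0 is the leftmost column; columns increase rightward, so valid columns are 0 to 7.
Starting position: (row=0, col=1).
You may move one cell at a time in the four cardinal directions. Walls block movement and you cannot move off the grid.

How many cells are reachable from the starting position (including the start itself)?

Answer: Reachable cells: 27

Derivation:
BFS flood-fill from (row=0, col=1):
  Distance 0: (row=0, col=1)
  Distance 1: (row=0, col=0), (row=0, col=2)
  Distance 2: (row=1, col=2)
  Distance 3: (row=1, col=3), (row=2, col=2)
  Distance 4: (row=2, col=1), (row=3, col=2)
  Distance 5: (row=2, col=0), (row=3, col=3), (row=4, col=2)
  Distance 6: (row=3, col=0), (row=3, col=4), (row=4, col=3)
  Distance 7: (row=3, col=5), (row=4, col=0), (row=4, col=4)
  Distance 8: (row=3, col=6), (row=4, col=5)
  Distance 9: (row=2, col=6)
  Distance 10: (row=1, col=6), (row=2, col=7)
  Distance 11: (row=0, col=6), (row=1, col=7)
  Distance 12: (row=0, col=5), (row=0, col=7)
  Distance 13: (row=0, col=4)
Total reachable: 27 (grid has 27 open cells total)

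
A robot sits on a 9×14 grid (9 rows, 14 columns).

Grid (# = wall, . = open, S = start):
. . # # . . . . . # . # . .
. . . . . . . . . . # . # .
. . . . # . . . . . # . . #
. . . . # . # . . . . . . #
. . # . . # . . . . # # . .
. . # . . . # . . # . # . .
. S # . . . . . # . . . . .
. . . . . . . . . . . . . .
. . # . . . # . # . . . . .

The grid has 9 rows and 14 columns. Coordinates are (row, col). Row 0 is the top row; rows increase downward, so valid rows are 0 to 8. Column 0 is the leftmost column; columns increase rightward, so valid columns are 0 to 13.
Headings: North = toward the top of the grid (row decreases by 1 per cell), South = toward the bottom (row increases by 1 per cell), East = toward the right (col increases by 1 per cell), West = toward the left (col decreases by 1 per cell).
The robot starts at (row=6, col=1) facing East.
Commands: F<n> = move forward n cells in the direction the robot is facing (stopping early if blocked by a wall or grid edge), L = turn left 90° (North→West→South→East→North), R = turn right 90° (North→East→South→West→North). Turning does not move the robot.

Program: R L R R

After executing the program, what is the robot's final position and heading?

Answer: Final position: (row=6, col=1), facing West

Derivation:
Start: (row=6, col=1), facing East
  R: turn right, now facing South
  L: turn left, now facing East
  R: turn right, now facing South
  R: turn right, now facing West
Final: (row=6, col=1), facing West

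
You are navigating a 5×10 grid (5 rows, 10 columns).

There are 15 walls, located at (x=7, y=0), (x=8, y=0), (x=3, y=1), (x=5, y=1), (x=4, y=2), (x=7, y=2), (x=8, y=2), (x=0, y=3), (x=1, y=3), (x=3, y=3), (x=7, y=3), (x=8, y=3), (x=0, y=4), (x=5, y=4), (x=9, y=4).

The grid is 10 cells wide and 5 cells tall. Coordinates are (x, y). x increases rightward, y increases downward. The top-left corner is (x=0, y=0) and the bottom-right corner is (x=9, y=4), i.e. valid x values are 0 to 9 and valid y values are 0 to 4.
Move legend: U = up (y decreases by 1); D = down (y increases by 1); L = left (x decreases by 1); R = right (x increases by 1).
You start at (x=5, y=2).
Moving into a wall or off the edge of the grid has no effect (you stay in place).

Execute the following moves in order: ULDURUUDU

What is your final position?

Start: (x=5, y=2)
  U (up): blocked, stay at (x=5, y=2)
  L (left): blocked, stay at (x=5, y=2)
  D (down): (x=5, y=2) -> (x=5, y=3)
  U (up): (x=5, y=3) -> (x=5, y=2)
  R (right): (x=5, y=2) -> (x=6, y=2)
  U (up): (x=6, y=2) -> (x=6, y=1)
  U (up): (x=6, y=1) -> (x=6, y=0)
  D (down): (x=6, y=0) -> (x=6, y=1)
  U (up): (x=6, y=1) -> (x=6, y=0)
Final: (x=6, y=0)

Answer: Final position: (x=6, y=0)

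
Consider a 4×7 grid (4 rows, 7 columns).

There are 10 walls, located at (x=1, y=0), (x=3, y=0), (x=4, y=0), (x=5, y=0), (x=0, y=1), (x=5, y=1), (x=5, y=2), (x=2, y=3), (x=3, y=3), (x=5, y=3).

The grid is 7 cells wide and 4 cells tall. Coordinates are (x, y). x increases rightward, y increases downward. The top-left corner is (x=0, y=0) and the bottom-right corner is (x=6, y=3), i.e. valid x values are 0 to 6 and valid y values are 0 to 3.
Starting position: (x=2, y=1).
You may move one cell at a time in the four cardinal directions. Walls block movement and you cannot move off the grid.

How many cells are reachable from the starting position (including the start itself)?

BFS flood-fill from (x=2, y=1):
  Distance 0: (x=2, y=1)
  Distance 1: (x=2, y=0), (x=1, y=1), (x=3, y=1), (x=2, y=2)
  Distance 2: (x=4, y=1), (x=1, y=2), (x=3, y=2)
  Distance 3: (x=0, y=2), (x=4, y=2), (x=1, y=3)
  Distance 4: (x=0, y=3), (x=4, y=3)
Total reachable: 13 (grid has 18 open cells total)

Answer: Reachable cells: 13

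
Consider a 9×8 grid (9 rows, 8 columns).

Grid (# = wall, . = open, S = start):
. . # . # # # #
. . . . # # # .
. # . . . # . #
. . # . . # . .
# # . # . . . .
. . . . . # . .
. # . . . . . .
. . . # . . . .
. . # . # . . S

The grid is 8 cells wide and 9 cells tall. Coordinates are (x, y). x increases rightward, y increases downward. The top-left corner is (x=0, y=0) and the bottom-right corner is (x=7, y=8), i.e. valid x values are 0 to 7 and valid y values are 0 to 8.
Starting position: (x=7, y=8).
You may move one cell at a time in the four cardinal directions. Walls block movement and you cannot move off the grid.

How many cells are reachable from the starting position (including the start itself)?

Answer: Reachable cells: 49

Derivation:
BFS flood-fill from (x=7, y=8):
  Distance 0: (x=7, y=8)
  Distance 1: (x=7, y=7), (x=6, y=8)
  Distance 2: (x=7, y=6), (x=6, y=7), (x=5, y=8)
  Distance 3: (x=7, y=5), (x=6, y=6), (x=5, y=7)
  Distance 4: (x=7, y=4), (x=6, y=5), (x=5, y=6), (x=4, y=7)
  Distance 5: (x=7, y=3), (x=6, y=4), (x=4, y=6)
  Distance 6: (x=6, y=3), (x=5, y=4), (x=4, y=5), (x=3, y=6)
  Distance 7: (x=6, y=2), (x=4, y=4), (x=3, y=5), (x=2, y=6)
  Distance 8: (x=4, y=3), (x=2, y=5), (x=2, y=7)
  Distance 9: (x=4, y=2), (x=3, y=3), (x=2, y=4), (x=1, y=5), (x=1, y=7)
  Distance 10: (x=3, y=2), (x=0, y=5), (x=0, y=7), (x=1, y=8)
  Distance 11: (x=3, y=1), (x=2, y=2), (x=0, y=6), (x=0, y=8)
  Distance 12: (x=3, y=0), (x=2, y=1)
  Distance 13: (x=1, y=1)
  Distance 14: (x=1, y=0), (x=0, y=1)
  Distance 15: (x=0, y=0), (x=0, y=2)
  Distance 16: (x=0, y=3)
  Distance 17: (x=1, y=3)
Total reachable: 49 (grid has 51 open cells total)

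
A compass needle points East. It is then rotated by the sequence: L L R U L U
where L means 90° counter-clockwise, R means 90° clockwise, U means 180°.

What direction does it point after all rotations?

Answer: Final heading: West

Derivation:
Start: East
  L (left (90° counter-clockwise)) -> North
  L (left (90° counter-clockwise)) -> West
  R (right (90° clockwise)) -> North
  U (U-turn (180°)) -> South
  L (left (90° counter-clockwise)) -> East
  U (U-turn (180°)) -> West
Final: West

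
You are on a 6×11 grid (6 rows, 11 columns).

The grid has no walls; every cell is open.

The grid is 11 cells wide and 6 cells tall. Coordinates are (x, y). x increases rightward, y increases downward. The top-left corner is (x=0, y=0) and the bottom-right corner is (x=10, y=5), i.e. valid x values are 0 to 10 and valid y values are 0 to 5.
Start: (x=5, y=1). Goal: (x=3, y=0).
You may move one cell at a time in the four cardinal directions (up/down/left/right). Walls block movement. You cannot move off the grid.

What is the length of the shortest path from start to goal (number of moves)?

Answer: Shortest path length: 3

Derivation:
BFS from (x=5, y=1) until reaching (x=3, y=0):
  Distance 0: (x=5, y=1)
  Distance 1: (x=5, y=0), (x=4, y=1), (x=6, y=1), (x=5, y=2)
  Distance 2: (x=4, y=0), (x=6, y=0), (x=3, y=1), (x=7, y=1), (x=4, y=2), (x=6, y=2), (x=5, y=3)
  Distance 3: (x=3, y=0), (x=7, y=0), (x=2, y=1), (x=8, y=1), (x=3, y=2), (x=7, y=2), (x=4, y=3), (x=6, y=3), (x=5, y=4)  <- goal reached here
One shortest path (3 moves): (x=5, y=1) -> (x=4, y=1) -> (x=3, y=1) -> (x=3, y=0)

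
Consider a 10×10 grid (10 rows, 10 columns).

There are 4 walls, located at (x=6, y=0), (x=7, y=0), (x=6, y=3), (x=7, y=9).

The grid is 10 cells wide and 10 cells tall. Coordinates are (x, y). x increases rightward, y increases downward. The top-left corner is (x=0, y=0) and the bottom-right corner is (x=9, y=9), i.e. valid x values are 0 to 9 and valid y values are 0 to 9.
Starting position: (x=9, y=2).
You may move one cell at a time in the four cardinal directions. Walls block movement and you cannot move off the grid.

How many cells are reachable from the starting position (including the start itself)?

Answer: Reachable cells: 96

Derivation:
BFS flood-fill from (x=9, y=2):
  Distance 0: (x=9, y=2)
  Distance 1: (x=9, y=1), (x=8, y=2), (x=9, y=3)
  Distance 2: (x=9, y=0), (x=8, y=1), (x=7, y=2), (x=8, y=3), (x=9, y=4)
  Distance 3: (x=8, y=0), (x=7, y=1), (x=6, y=2), (x=7, y=3), (x=8, y=4), (x=9, y=5)
  Distance 4: (x=6, y=1), (x=5, y=2), (x=7, y=4), (x=8, y=5), (x=9, y=6)
  Distance 5: (x=5, y=1), (x=4, y=2), (x=5, y=3), (x=6, y=4), (x=7, y=5), (x=8, y=6), (x=9, y=7)
  Distance 6: (x=5, y=0), (x=4, y=1), (x=3, y=2), (x=4, y=3), (x=5, y=4), (x=6, y=5), (x=7, y=6), (x=8, y=7), (x=9, y=8)
  Distance 7: (x=4, y=0), (x=3, y=1), (x=2, y=2), (x=3, y=3), (x=4, y=4), (x=5, y=5), (x=6, y=6), (x=7, y=7), (x=8, y=8), (x=9, y=9)
  Distance 8: (x=3, y=0), (x=2, y=1), (x=1, y=2), (x=2, y=3), (x=3, y=4), (x=4, y=5), (x=5, y=6), (x=6, y=7), (x=7, y=8), (x=8, y=9)
  Distance 9: (x=2, y=0), (x=1, y=1), (x=0, y=2), (x=1, y=3), (x=2, y=4), (x=3, y=5), (x=4, y=6), (x=5, y=7), (x=6, y=8)
  Distance 10: (x=1, y=0), (x=0, y=1), (x=0, y=3), (x=1, y=4), (x=2, y=5), (x=3, y=6), (x=4, y=7), (x=5, y=8), (x=6, y=9)
  Distance 11: (x=0, y=0), (x=0, y=4), (x=1, y=5), (x=2, y=6), (x=3, y=7), (x=4, y=8), (x=5, y=9)
  Distance 12: (x=0, y=5), (x=1, y=6), (x=2, y=7), (x=3, y=8), (x=4, y=9)
  Distance 13: (x=0, y=6), (x=1, y=7), (x=2, y=8), (x=3, y=9)
  Distance 14: (x=0, y=7), (x=1, y=8), (x=2, y=9)
  Distance 15: (x=0, y=8), (x=1, y=9)
  Distance 16: (x=0, y=9)
Total reachable: 96 (grid has 96 open cells total)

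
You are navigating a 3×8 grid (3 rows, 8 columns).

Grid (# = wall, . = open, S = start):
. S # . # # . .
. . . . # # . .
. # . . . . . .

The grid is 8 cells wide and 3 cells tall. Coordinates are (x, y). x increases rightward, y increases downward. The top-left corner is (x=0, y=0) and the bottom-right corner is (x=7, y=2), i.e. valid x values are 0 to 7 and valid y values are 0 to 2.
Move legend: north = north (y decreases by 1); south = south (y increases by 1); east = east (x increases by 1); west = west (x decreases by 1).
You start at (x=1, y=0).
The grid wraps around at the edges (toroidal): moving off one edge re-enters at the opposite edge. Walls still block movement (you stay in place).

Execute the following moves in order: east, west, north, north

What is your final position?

Answer: Final position: (x=0, y=1)

Derivation:
Start: (x=1, y=0)
  east (east): blocked, stay at (x=1, y=0)
  west (west): (x=1, y=0) -> (x=0, y=0)
  north (north): (x=0, y=0) -> (x=0, y=2)
  north (north): (x=0, y=2) -> (x=0, y=1)
Final: (x=0, y=1)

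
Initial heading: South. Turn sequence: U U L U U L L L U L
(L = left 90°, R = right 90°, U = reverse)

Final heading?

Start: South
  U (U-turn (180°)) -> North
  U (U-turn (180°)) -> South
  L (left (90° counter-clockwise)) -> East
  U (U-turn (180°)) -> West
  U (U-turn (180°)) -> East
  L (left (90° counter-clockwise)) -> North
  L (left (90° counter-clockwise)) -> West
  L (left (90° counter-clockwise)) -> South
  U (U-turn (180°)) -> North
  L (left (90° counter-clockwise)) -> West
Final: West

Answer: Final heading: West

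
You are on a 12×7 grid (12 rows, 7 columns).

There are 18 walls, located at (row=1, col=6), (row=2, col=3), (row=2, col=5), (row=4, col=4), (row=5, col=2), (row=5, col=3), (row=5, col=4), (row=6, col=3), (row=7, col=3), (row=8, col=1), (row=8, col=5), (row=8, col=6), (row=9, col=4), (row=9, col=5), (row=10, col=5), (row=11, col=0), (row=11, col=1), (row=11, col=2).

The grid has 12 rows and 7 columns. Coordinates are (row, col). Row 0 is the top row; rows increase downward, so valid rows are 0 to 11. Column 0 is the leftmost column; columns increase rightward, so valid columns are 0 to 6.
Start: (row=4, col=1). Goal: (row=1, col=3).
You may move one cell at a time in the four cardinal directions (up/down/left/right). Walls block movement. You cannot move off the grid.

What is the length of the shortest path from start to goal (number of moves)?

Answer: Shortest path length: 5

Derivation:
BFS from (row=4, col=1) until reaching (row=1, col=3):
  Distance 0: (row=4, col=1)
  Distance 1: (row=3, col=1), (row=4, col=0), (row=4, col=2), (row=5, col=1)
  Distance 2: (row=2, col=1), (row=3, col=0), (row=3, col=2), (row=4, col=3), (row=5, col=0), (row=6, col=1)
  Distance 3: (row=1, col=1), (row=2, col=0), (row=2, col=2), (row=3, col=3), (row=6, col=0), (row=6, col=2), (row=7, col=1)
  Distance 4: (row=0, col=1), (row=1, col=0), (row=1, col=2), (row=3, col=4), (row=7, col=0), (row=7, col=2)
  Distance 5: (row=0, col=0), (row=0, col=2), (row=1, col=3), (row=2, col=4), (row=3, col=5), (row=8, col=0), (row=8, col=2)  <- goal reached here
One shortest path (5 moves): (row=4, col=1) -> (row=4, col=2) -> (row=3, col=2) -> (row=2, col=2) -> (row=1, col=2) -> (row=1, col=3)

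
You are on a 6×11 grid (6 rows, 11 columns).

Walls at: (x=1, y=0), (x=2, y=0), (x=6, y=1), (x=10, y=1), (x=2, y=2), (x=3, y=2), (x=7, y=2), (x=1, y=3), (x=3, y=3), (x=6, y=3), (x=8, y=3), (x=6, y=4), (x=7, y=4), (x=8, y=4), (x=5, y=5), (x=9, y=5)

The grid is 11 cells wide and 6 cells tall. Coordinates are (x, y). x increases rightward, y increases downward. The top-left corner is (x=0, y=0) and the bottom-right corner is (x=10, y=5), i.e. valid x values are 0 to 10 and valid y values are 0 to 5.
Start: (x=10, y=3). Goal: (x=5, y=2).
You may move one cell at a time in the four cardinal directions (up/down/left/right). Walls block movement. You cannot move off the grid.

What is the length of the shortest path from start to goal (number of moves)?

BFS from (x=10, y=3) until reaching (x=5, y=2):
  Distance 0: (x=10, y=3)
  Distance 1: (x=10, y=2), (x=9, y=3), (x=10, y=4)
  Distance 2: (x=9, y=2), (x=9, y=4), (x=10, y=5)
  Distance 3: (x=9, y=1), (x=8, y=2)
  Distance 4: (x=9, y=0), (x=8, y=1)
  Distance 5: (x=8, y=0), (x=10, y=0), (x=7, y=1)
  Distance 6: (x=7, y=0)
  Distance 7: (x=6, y=0)
  Distance 8: (x=5, y=0)
  Distance 9: (x=4, y=0), (x=5, y=1)
  Distance 10: (x=3, y=0), (x=4, y=1), (x=5, y=2)  <- goal reached here
One shortest path (10 moves): (x=10, y=3) -> (x=9, y=3) -> (x=9, y=2) -> (x=8, y=2) -> (x=8, y=1) -> (x=7, y=1) -> (x=7, y=0) -> (x=6, y=0) -> (x=5, y=0) -> (x=5, y=1) -> (x=5, y=2)

Answer: Shortest path length: 10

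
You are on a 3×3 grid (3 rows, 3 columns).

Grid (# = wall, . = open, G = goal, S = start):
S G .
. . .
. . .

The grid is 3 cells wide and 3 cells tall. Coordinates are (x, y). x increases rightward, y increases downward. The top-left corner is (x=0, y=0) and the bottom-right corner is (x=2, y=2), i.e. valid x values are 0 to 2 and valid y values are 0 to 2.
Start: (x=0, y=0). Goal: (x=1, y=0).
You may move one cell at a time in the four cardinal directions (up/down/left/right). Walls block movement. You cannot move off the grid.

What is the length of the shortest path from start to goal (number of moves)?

BFS from (x=0, y=0) until reaching (x=1, y=0):
  Distance 0: (x=0, y=0)
  Distance 1: (x=1, y=0), (x=0, y=1)  <- goal reached here
One shortest path (1 moves): (x=0, y=0) -> (x=1, y=0)

Answer: Shortest path length: 1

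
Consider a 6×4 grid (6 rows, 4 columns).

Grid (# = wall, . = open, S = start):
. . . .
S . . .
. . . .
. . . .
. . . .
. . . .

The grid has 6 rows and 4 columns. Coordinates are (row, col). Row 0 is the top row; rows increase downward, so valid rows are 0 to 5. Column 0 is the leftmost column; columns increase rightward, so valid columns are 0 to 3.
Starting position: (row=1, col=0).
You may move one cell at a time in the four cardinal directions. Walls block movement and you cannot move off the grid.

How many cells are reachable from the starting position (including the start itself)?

Answer: Reachable cells: 24

Derivation:
BFS flood-fill from (row=1, col=0):
  Distance 0: (row=1, col=0)
  Distance 1: (row=0, col=0), (row=1, col=1), (row=2, col=0)
  Distance 2: (row=0, col=1), (row=1, col=2), (row=2, col=1), (row=3, col=0)
  Distance 3: (row=0, col=2), (row=1, col=3), (row=2, col=2), (row=3, col=1), (row=4, col=0)
  Distance 4: (row=0, col=3), (row=2, col=3), (row=3, col=2), (row=4, col=1), (row=5, col=0)
  Distance 5: (row=3, col=3), (row=4, col=2), (row=5, col=1)
  Distance 6: (row=4, col=3), (row=5, col=2)
  Distance 7: (row=5, col=3)
Total reachable: 24 (grid has 24 open cells total)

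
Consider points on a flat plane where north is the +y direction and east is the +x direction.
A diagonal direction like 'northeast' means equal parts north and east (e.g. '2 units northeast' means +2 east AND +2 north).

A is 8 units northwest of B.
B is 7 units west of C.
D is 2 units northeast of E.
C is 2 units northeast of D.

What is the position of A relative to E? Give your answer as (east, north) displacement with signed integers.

Place E at the origin (east=0, north=0).
  D is 2 units northeast of E: delta (east=+2, north=+2); D at (east=2, north=2).
  C is 2 units northeast of D: delta (east=+2, north=+2); C at (east=4, north=4).
  B is 7 units west of C: delta (east=-7, north=+0); B at (east=-3, north=4).
  A is 8 units northwest of B: delta (east=-8, north=+8); A at (east=-11, north=12).
Therefore A relative to E: (east=-11, north=12).

Answer: A is at (east=-11, north=12) relative to E.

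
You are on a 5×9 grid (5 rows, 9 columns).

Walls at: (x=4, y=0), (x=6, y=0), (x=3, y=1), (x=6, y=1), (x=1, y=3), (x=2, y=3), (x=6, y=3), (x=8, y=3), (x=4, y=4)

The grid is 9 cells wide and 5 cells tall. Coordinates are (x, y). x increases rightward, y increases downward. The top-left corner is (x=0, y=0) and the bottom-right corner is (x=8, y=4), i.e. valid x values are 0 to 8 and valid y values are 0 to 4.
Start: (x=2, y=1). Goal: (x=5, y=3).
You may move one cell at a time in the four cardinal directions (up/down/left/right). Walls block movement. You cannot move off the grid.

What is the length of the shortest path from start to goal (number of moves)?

Answer: Shortest path length: 5

Derivation:
BFS from (x=2, y=1) until reaching (x=5, y=3):
  Distance 0: (x=2, y=1)
  Distance 1: (x=2, y=0), (x=1, y=1), (x=2, y=2)
  Distance 2: (x=1, y=0), (x=3, y=0), (x=0, y=1), (x=1, y=2), (x=3, y=2)
  Distance 3: (x=0, y=0), (x=0, y=2), (x=4, y=2), (x=3, y=3)
  Distance 4: (x=4, y=1), (x=5, y=2), (x=0, y=3), (x=4, y=3), (x=3, y=4)
  Distance 5: (x=5, y=1), (x=6, y=2), (x=5, y=3), (x=0, y=4), (x=2, y=4)  <- goal reached here
One shortest path (5 moves): (x=2, y=1) -> (x=2, y=2) -> (x=3, y=2) -> (x=4, y=2) -> (x=5, y=2) -> (x=5, y=3)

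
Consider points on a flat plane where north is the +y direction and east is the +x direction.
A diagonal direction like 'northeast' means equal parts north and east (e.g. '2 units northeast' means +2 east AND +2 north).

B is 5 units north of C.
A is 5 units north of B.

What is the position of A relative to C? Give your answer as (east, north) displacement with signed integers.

Answer: A is at (east=0, north=10) relative to C.

Derivation:
Place C at the origin (east=0, north=0).
  B is 5 units north of C: delta (east=+0, north=+5); B at (east=0, north=5).
  A is 5 units north of B: delta (east=+0, north=+5); A at (east=0, north=10).
Therefore A relative to C: (east=0, north=10).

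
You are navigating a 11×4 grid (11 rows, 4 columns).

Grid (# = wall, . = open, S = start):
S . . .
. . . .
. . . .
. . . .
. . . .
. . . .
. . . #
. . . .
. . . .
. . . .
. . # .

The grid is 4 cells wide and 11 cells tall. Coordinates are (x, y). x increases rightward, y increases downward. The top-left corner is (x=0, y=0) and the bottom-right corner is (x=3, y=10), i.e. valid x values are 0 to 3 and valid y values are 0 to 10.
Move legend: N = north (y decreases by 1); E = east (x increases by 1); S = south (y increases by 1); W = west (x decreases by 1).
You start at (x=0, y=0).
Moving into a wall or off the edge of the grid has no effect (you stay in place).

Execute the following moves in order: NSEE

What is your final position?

Start: (x=0, y=0)
  N (north): blocked, stay at (x=0, y=0)
  S (south): (x=0, y=0) -> (x=0, y=1)
  E (east): (x=0, y=1) -> (x=1, y=1)
  E (east): (x=1, y=1) -> (x=2, y=1)
Final: (x=2, y=1)

Answer: Final position: (x=2, y=1)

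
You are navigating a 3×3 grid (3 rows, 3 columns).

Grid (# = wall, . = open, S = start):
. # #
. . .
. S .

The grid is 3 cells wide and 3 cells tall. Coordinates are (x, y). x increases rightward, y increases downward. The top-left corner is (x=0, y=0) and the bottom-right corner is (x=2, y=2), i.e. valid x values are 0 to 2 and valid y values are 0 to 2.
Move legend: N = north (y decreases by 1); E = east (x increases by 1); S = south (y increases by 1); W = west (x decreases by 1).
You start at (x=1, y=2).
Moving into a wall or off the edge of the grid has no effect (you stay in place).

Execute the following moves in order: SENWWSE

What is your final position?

Start: (x=1, y=2)
  S (south): blocked, stay at (x=1, y=2)
  E (east): (x=1, y=2) -> (x=2, y=2)
  N (north): (x=2, y=2) -> (x=2, y=1)
  W (west): (x=2, y=1) -> (x=1, y=1)
  W (west): (x=1, y=1) -> (x=0, y=1)
  S (south): (x=0, y=1) -> (x=0, y=2)
  E (east): (x=0, y=2) -> (x=1, y=2)
Final: (x=1, y=2)

Answer: Final position: (x=1, y=2)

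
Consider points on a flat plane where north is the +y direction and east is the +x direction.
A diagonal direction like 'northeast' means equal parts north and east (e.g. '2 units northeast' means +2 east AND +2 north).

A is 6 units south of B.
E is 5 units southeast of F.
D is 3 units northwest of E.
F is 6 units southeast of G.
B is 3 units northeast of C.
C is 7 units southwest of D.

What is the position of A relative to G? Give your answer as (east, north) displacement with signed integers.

Place G at the origin (east=0, north=0).
  F is 6 units southeast of G: delta (east=+6, north=-6); F at (east=6, north=-6).
  E is 5 units southeast of F: delta (east=+5, north=-5); E at (east=11, north=-11).
  D is 3 units northwest of E: delta (east=-3, north=+3); D at (east=8, north=-8).
  C is 7 units southwest of D: delta (east=-7, north=-7); C at (east=1, north=-15).
  B is 3 units northeast of C: delta (east=+3, north=+3); B at (east=4, north=-12).
  A is 6 units south of B: delta (east=+0, north=-6); A at (east=4, north=-18).
Therefore A relative to G: (east=4, north=-18).

Answer: A is at (east=4, north=-18) relative to G.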